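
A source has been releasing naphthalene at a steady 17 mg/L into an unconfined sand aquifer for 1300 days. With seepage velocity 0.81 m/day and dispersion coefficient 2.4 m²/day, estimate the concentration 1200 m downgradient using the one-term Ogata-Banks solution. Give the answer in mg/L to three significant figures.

0.533 mg/L

For a continuous step input, C/C₀ ≈ ½·erfc((x−vt)/(2√(Dt))).
vt = 0.81 × 1300 = 1053 m and 2√(Dt) = 2√(2.4 × 1300) = 111.7 m.
Argument (x−vt)/(2√(Dt)) = (1200 − 1053)/111.7 = 1.316; ½·erfc(1.316) = 0.03136.
C = 17 × 0.03136 = 0.533 mg/L.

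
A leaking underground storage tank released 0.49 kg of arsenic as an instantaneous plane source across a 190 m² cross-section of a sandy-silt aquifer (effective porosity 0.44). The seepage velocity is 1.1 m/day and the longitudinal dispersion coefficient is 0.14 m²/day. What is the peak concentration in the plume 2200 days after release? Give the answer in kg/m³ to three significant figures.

The peak of an instantaneous 1D plume sits at x = vt; there the Gaussian factor is 1 and C_max = M/(n_e·A·√(4πDt)), where n_e·A is the pore area the mass is dissolved in.
√(4πDt) = √(4π × 0.14 × 2200) = 62.21 m, so C_max = 0.49/(0.44 × 190 × 62.21) = 9.42e-05 kg/m³.

9.42e-05 kg/m³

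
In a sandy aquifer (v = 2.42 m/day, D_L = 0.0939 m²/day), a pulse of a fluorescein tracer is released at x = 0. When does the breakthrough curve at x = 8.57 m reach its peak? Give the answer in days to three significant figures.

3.53 days

For the 1D instantaneous-source solution, setting ∂C/∂t = 0 at fixed x gives v²t² + 2Dt − x² = 0, so t = (√(D² + v²x²) − D)/v².
√(D² + v²x²) = √(0.0939² + 2.42² × 8.57²) = 20.74; v² = 5.8564.
t = (20.74 − 0.0939)/5.8564 = 3.53 days (vs. the pure-advection estimate x/v = 3.54 d).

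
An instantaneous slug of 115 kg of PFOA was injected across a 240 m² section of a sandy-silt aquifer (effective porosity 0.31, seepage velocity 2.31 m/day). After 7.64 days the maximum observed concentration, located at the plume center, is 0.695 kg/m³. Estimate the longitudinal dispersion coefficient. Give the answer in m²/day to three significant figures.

At the plume center C_max = M/(n_e·A·√(4πDt)), so D = M²/(4πt·(n_e·A·C_max)²).
n_e·A·C_max = 0.31 × 240 × 0.695 = 51.71 kg/m.
D = 115²/(4π × 7.64 × 51.71²) = 0.0515 m²/day.

0.0515 m²/day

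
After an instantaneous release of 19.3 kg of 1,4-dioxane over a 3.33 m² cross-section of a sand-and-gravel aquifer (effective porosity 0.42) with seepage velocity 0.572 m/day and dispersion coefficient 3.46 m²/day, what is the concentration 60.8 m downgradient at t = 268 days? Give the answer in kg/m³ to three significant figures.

0.0127 kg/m³

For an instantaneous plane source, C(x,t) = M/(n_e·A·√(4πDt)) · exp(−(x−vt)²/(4Dt)), with n_e·A the pore (flow) area.
Plume center vt = 0.572 × 268 = 153.296 m, so the well at 60.8 m is 92.496 m upgradient of the peak.
√(4πDt) = 107.9 m, giving peak height M/(n_e·A·√(4πDt)) = 19.3/(0.42 × 3.33 × 107.9) = 0.1279 kg/m³.
(x−vt)²/(4Dt) = (-92.496)²/(4 × 3.46 × 268) = 2.307; exp(−2.307) = 0.09956.
C = 0.1279 × 0.09956 = 0.0127 kg/m³.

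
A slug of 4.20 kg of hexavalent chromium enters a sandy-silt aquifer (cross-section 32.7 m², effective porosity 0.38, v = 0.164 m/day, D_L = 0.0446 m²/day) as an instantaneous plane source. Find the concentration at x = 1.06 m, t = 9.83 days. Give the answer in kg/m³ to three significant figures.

For an instantaneous plane source, C(x,t) = M/(n_e·A·√(4πDt)) · exp(−(x−vt)²/(4Dt)), with n_e·A the pore (flow) area.
Plume center vt = 0.164 × 9.83 = 1.61212 m, so the well at 1.06 m is 0.55212 m upgradient of the peak.
√(4πDt) = 2.347 m, giving peak height M/(n_e·A·√(4πDt)) = 4.20/(0.38 × 32.7 × 2.347) = 0.1440 kg/m³.
(x−vt)²/(4Dt) = (-0.55212)²/(4 × 0.0446 × 9.83) = 0.1738; exp(−0.1738) = 0.8405.
C = 0.1440 × 0.8405 = 0.121 kg/m³.

0.121 kg/m³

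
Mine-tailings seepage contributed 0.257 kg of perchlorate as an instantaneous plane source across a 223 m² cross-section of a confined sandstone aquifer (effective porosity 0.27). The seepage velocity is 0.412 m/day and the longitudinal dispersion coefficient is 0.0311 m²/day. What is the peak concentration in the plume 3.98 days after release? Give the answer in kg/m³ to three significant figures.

0.00342 kg/m³

The peak of an instantaneous 1D plume sits at x = vt; there the Gaussian factor is 1 and C_max = M/(n_e·A·√(4πDt)), where n_e·A is the pore area the mass is dissolved in.
√(4πDt) = √(4π × 0.0311 × 3.98) = 1.247 m, so C_max = 0.257/(0.27 × 223 × 1.247) = 0.00342 kg/m³.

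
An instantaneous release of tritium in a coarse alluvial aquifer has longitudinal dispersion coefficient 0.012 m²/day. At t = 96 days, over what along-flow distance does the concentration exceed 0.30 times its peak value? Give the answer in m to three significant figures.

4.71 m

The plume is Gaussian with σ = √(2Dt) = √(2 × 0.012 × 96) = 1.518 m.
C/C_peak = exp(−Δx²/(2σ²)) = 0.30 ⇒ Δx = σ·√(−2 ln 0.30) = 1.518 × 1.552 = 2.356 m.
Width = 2Δx = 4.71 m.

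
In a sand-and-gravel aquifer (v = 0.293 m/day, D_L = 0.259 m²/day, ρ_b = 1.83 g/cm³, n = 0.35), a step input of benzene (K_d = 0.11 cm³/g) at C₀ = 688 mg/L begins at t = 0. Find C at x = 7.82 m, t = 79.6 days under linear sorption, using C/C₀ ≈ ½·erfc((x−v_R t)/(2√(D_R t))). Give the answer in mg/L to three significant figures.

629 mg/L

Retardation factor R = 1 + ρ_b·K_d/n = 1 + 1.83 × 0.11/0.35 = 1.575.
Sorption retards both mechanisms: v_R = v/R = 0.1860 m/day, D_R = D/R = 0.1644 m²/day.
v_R·t = 0.1860 × 79.6 = 14.8056 m; 2√(D_R t) = 7.235 m; argument = (7.82 − 14.8056)/7.235 = -0.9655.
C = C₀ × ½·erfc(-0.9655) = 688 × 0.9139 = 629 mg/L.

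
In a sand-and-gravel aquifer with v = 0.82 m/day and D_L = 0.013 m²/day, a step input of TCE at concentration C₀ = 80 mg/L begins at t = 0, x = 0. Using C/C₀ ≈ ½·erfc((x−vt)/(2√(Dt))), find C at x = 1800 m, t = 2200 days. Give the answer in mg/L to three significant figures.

56.1 mg/L

For a continuous step input, C/C₀ ≈ ½·erfc((x−vt)/(2√(Dt))).
vt = 0.82 × 2200 = 1804 m and 2√(Dt) = 2√(0.013 × 2200) = 10.70 m.
Argument (x−vt)/(2√(Dt)) = (1800 − 1804)/10.70 = -0.3738; ½·erfc(-0.3738) = 0.7015.
C = 80 × 0.7015 = 56.1 mg/L.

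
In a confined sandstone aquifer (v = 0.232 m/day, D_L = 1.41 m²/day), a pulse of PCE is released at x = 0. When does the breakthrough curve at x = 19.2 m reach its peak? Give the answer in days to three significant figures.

For the 1D instantaneous-source solution, setting ∂C/∂t = 0 at fixed x gives v²t² + 2Dt − x² = 0, so t = (√(D² + v²x²) − D)/v².
√(D² + v²x²) = √(1.41² + 0.232² × 19.2²) = 4.672; v² = 0.053824.
t = (4.672 − 1.41)/0.053824 = 60.6 days (vs. the pure-advection estimate x/v = 82.8 d).

60.6 days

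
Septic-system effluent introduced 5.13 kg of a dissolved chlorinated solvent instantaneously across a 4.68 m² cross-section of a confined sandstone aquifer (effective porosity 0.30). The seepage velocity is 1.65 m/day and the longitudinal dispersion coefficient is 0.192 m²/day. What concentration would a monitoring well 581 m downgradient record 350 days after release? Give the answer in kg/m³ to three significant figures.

For an instantaneous plane source, C(x,t) = M/(n_e·A·√(4πDt)) · exp(−(x−vt)²/(4Dt)), with n_e·A the pore (flow) area.
Plume center vt = 1.65 × 350 = 577.5 m, so the well at 581 m is 3.5 m downgradient of the peak.
√(4πDt) = 29.06 m, giving peak height M/(n_e·A·√(4πDt)) = 5.13/(0.30 × 4.68 × 29.06) = 0.1257 kg/m³.
(x−vt)²/(4Dt) = (3.5)²/(4 × 0.192 × 350) = 0.04557; exp(−0.04557) = 0.9555.
C = 0.1257 × 0.9555 = 0.120 kg/m³.

0.120 kg/m³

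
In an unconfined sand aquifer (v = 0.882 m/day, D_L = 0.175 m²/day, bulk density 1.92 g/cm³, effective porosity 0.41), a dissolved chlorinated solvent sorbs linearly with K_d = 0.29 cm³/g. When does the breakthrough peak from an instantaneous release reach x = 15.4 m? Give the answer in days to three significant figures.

Retardation factor R = 1 + ρ_b·K_d/n = 1 + 1.92 × 0.29/0.41 = 2.358.
Sorption retards both mechanisms: v_R = v/R = 0.3740 m/day, D_R = D/R = 0.07422 m²/day.
Peak time from v_R²t² + 2D_R t − x² = 0: t = (√(D_R² + v_R²x²) − D_R)/v_R².
√(D_R² + v_R²x²) = √(0.07422² + 0.3740² × 15.4²) = 5.760; v_R² = 0.1399.
t = (5.760 − 0.07422)/0.1399 = 40.6 days.

40.6 days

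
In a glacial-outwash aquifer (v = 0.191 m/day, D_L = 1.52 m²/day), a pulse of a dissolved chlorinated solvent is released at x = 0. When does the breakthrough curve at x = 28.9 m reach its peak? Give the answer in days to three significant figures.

For the 1D instantaneous-source solution, setting ∂C/∂t = 0 at fixed x gives v²t² + 2Dt − x² = 0, so t = (√(D² + v²x²) − D)/v².
√(D² + v²x²) = √(1.52² + 0.191² × 28.9²) = 5.725; v² = 0.036481.
t = (5.725 − 1.52)/0.036481 = 115 days (vs. the pure-advection estimate x/v = 151 d).

115 days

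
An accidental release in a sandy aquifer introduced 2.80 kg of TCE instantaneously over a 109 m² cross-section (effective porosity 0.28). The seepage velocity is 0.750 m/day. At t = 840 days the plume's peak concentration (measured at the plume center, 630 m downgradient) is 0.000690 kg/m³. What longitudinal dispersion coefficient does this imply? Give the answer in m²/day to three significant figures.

At the plume center C_max = M/(n_e·A·√(4πDt)), so D = M²/(4πt·(n_e·A·C_max)²).
n_e·A·C_max = 0.28 × 109 × 0.000690 = 0.02106 kg/m.
D = 2.80²/(4π × 840 × 0.02106²) = 1.67 m²/day.

1.67 m²/day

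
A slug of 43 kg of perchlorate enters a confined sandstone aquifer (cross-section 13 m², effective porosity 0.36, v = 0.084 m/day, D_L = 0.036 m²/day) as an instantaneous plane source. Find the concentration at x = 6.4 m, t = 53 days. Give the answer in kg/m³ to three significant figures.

1.14 kg/m³

For an instantaneous plane source, C(x,t) = M/(n_e·A·√(4πDt)) · exp(−(x−vt)²/(4Dt)), with n_e·A the pore (flow) area.
Plume center vt = 0.084 × 53 = 4.452 m, so the well at 6.4 m is 1.948 m downgradient of the peak.
√(4πDt) = 4.897 m, giving peak height M/(n_e·A·√(4πDt)) = 43/(0.36 × 13 × 4.897) = 1.876 kg/m³.
(x−vt)²/(4Dt) = (1.948)²/(4 × 0.036 × 53) = 0.4972; exp(−0.4972) = 0.6082.
C = 1.876 × 0.6082 = 1.14 kg/m³.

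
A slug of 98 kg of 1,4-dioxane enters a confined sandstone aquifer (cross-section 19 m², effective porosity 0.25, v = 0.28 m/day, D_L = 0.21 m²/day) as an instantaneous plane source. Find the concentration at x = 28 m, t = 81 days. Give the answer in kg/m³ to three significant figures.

For an instantaneous plane source, C(x,t) = M/(n_e·A·√(4πDt)) · exp(−(x−vt)²/(4Dt)), with n_e·A the pore (flow) area.
Plume center vt = 0.28 × 81 = 22.68 m, so the well at 28 m is 5.32 m downgradient of the peak.
√(4πDt) = 14.62 m, giving peak height M/(n_e·A·√(4πDt)) = 98/(0.25 × 19 × 14.62) = 1.411 kg/m³.
(x−vt)²/(4Dt) = (5.32)²/(4 × 0.21 × 81) = 0.4160; exp(−0.4160) = 0.6597.
C = 1.411 × 0.6597 = 0.931 kg/m³.

0.931 kg/m³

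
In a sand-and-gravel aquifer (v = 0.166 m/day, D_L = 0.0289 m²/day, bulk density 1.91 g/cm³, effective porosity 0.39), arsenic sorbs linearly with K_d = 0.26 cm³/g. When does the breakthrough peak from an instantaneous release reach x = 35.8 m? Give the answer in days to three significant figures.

Retardation factor R = 1 + ρ_b·K_d/n = 1 + 1.91 × 0.26/0.39 = 2.273.
Sorption retards both mechanisms: v_R = v/R = 0.07303 m/day, D_R = D/R = 0.01271 m²/day.
Peak time from v_R²t² + 2D_R t − x² = 0: t = (√(D_R² + v_R²x²) − D_R)/v_R².
√(D_R² + v_R²x²) = √(0.01271² + 0.07303² × 35.8²) = 2.615; v_R² = 0.005333.
t = (2.615 − 0.01271)/0.005333 = 488 days.

488 days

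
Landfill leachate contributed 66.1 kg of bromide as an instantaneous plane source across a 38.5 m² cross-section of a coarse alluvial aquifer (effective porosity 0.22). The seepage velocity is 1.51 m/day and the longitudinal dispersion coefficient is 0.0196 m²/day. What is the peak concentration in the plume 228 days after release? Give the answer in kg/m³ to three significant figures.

1.04 kg/m³

The peak of an instantaneous 1D plume sits at x = vt; there the Gaussian factor is 1 and C_max = M/(n_e·A·√(4πDt)), where n_e·A is the pore area the mass is dissolved in.
√(4πDt) = √(4π × 0.0196 × 228) = 7.494 m, so C_max = 66.1/(0.22 × 38.5 × 7.494) = 1.04 kg/m³.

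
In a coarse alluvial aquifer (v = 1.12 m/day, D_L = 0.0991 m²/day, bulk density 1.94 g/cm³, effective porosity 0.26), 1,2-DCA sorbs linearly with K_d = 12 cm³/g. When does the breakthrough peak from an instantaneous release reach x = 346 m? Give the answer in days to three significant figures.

28000 days

Retardation factor R = 1 + ρ_b·K_d/n = 1 + 1.94 × 12/0.26 = 90.54.
Sorption retards both mechanisms: v_R = v/R = 0.01237 m/day, D_R = D/R = 0.001095 m²/day.
Peak time from v_R²t² + 2D_R t − x² = 0: t = (√(D_R² + v_R²x²) − D_R)/v_R².
√(D_R² + v_R²x²) = √(0.001095² + 0.01237² × 346²) = 4.280; v_R² = 0.0001530.
t = (4.280 − 0.001095)/0.0001530 = 28000 days.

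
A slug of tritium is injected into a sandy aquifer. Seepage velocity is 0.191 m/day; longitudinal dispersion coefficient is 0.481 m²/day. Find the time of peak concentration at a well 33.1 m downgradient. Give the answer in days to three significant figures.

161 days

For the 1D instantaneous-source solution, setting ∂C/∂t = 0 at fixed x gives v²t² + 2Dt − x² = 0, so t = (√(D² + v²x²) − D)/v².
√(D² + v²x²) = √(0.481² + 0.191² × 33.1²) = 6.340; v² = 0.036481.
t = (6.340 − 0.481)/0.036481 = 161 days (vs. the pure-advection estimate x/v = 173 d).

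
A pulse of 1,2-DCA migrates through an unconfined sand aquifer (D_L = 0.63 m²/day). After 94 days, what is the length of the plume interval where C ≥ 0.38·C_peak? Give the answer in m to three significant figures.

30.3 m

The plume is Gaussian with σ = √(2Dt) = √(2 × 0.63 × 94) = 10.88 m.
C/C_peak = exp(−Δx²/(2σ²)) = 0.38 ⇒ Δx = σ·√(−2 ln 0.38) = 10.88 × 1.391 = 15.13 m.
Width = 2Δx = 30.3 m.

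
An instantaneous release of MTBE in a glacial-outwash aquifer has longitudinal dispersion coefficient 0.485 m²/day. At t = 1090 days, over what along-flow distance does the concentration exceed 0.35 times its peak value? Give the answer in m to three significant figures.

The plume is Gaussian with σ = √(2Dt) = √(2 × 0.485 × 1090) = 32.52 m.
C/C_peak = exp(−Δx²/(2σ²)) = 0.35 ⇒ Δx = σ·√(−2 ln 0.35) = 32.52 × 1.449 = 47.12 m.
Width = 2Δx = 94.2 m.

94.2 m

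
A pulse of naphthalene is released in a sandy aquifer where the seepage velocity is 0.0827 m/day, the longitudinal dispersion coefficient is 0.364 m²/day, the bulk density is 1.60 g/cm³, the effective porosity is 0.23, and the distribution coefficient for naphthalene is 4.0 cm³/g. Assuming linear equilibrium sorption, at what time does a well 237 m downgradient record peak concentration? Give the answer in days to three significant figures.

81100 days

Retardation factor R = 1 + ρ_b·K_d/n = 1 + 1.60 × 4.0/0.23 = 28.83.
Sorption retards both mechanisms: v_R = v/R = 0.002869 m/day, D_R = D/R = 0.01263 m²/day.
Peak time from v_R²t² + 2D_R t − x² = 0: t = (√(D_R² + v_R²x²) − D_R)/v_R².
√(D_R² + v_R²x²) = √(0.01263² + 0.002869² × 237²) = 0.6801; v_R² = 8.231e-06.
t = (0.6801 − 0.01263)/8.231e-06 = 81100 days.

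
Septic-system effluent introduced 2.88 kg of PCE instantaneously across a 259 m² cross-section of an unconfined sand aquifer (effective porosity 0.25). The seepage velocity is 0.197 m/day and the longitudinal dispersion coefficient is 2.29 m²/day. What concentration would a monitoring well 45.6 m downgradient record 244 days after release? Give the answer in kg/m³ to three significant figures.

0.000529 kg/m³

For an instantaneous plane source, C(x,t) = M/(n_e·A·√(4πDt)) · exp(−(x−vt)²/(4Dt)), with n_e·A the pore (flow) area.
Plume center vt = 0.197 × 244 = 48.068 m, so the well at 45.6 m is 2.468 m upgradient of the peak.
√(4πDt) = 83.79 m, giving peak height M/(n_e·A·√(4πDt)) = 2.88/(0.25 × 259 × 83.79) = 0.0005308 kg/m³.
(x−vt)²/(4Dt) = (-2.468)²/(4 × 2.29 × 244) = 0.002725; exp(−0.002725) = 0.9973.
C = 0.0005308 × 0.9973 = 0.000529 kg/m³.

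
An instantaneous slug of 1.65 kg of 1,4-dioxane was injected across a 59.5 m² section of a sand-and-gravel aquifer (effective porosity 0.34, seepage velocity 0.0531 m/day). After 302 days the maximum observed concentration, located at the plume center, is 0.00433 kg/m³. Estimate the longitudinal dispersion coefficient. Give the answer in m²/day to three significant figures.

At the plume center C_max = M/(n_e·A·√(4πDt)), so D = M²/(4πt·(n_e·A·C_max)²).
n_e·A·C_max = 0.34 × 59.5 × 0.00433 = 0.08760 kg/m.
D = 1.65²/(4π × 302 × 0.08760²) = 0.0935 m²/day.

0.0935 m²/day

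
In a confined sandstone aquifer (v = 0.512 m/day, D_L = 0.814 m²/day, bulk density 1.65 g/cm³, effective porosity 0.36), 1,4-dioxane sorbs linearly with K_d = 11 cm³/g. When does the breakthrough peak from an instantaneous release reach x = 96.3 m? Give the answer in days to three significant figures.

Retardation factor R = 1 + ρ_b·K_d/n = 1 + 1.65 × 11/0.36 = 51.42.
Sorption retards both mechanisms: v_R = v/R = 0.009957 m/day, D_R = D/R = 0.01583 m²/day.
Peak time from v_R²t² + 2D_R t − x² = 0: t = (√(D_R² + v_R²x²) − D_R)/v_R².
√(D_R² + v_R²x²) = √(0.01583² + 0.009957² × 96.3²) = 0.9590; v_R² = 9.914e-05.
t = (0.9590 − 0.01583)/9.914e-05 = 9510 days.

9510 days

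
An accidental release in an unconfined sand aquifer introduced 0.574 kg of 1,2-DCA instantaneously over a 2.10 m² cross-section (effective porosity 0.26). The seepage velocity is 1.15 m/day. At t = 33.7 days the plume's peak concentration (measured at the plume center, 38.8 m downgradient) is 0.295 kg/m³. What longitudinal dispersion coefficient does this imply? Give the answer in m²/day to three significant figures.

0.0300 m²/day

At the plume center C_max = M/(n_e·A·√(4πDt)), so D = M²/(4πt·(n_e·A·C_max)²).
n_e·A·C_max = 0.26 × 2.10 × 0.295 = 0.1611 kg/m.
D = 0.574²/(4π × 33.7 × 0.1611²) = 0.0300 m²/day.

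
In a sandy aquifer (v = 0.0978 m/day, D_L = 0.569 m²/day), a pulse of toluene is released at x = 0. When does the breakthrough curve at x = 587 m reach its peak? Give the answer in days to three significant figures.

For the 1D instantaneous-source solution, setting ∂C/∂t = 0 at fixed x gives v²t² + 2Dt − x² = 0, so t = (√(D² + v²x²) − D)/v².
√(D² + v²x²) = √(0.569² + 0.0978² × 587²) = 57.41; v² = 0.00956484.
t = (57.41 − 0.569)/0.00956484 = 5940 days (vs. the pure-advection estimate x/v = 6000 d).

5940 days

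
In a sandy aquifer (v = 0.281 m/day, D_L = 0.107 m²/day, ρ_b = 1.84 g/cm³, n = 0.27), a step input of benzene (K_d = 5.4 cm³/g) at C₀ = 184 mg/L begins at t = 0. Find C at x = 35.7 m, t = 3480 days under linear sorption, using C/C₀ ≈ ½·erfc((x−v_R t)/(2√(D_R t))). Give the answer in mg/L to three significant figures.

2.46 mg/L

Retardation factor R = 1 + ρ_b·K_d/n = 1 + 1.84 × 5.4/0.27 = 37.80.
Sorption retards both mechanisms: v_R = v/R = 0.007434 m/day, D_R = D/R = 0.002831 m²/day.
v_R·t = 0.007434 × 3480 = 25.87032 m; 2√(D_R t) = 6.278 m; argument = (35.7 − 25.87032)/6.278 = 1.566.
C = C₀ × ½·erfc(1.566) = 184 × 0.01339 = 2.46 mg/L.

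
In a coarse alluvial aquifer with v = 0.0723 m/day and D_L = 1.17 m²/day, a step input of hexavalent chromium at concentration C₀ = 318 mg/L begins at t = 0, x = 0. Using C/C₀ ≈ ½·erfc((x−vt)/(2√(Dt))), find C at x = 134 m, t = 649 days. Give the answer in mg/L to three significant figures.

For a continuous step input, C/C₀ ≈ ½·erfc((x−vt)/(2√(Dt))).
vt = 0.0723 × 649 = 46.9227 m and 2√(Dt) = 2√(1.17 × 649) = 55.11 m.
Argument (x−vt)/(2√(Dt)) = (134 − 46.9227)/55.11 = 1.580; ½·erfc(1.580) = 0.01273.
C = 318 × 0.01273 = 4.05 mg/L.

4.05 mg/L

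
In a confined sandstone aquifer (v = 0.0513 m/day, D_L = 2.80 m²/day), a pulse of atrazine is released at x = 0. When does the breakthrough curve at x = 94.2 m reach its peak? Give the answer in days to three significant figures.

For the 1D instantaneous-source solution, setting ∂C/∂t = 0 at fixed x gives v²t² + 2Dt − x² = 0, so t = (√(D² + v²x²) − D)/v².
√(D² + v²x²) = √(2.80² + 0.0513² × 94.2²) = 5.585; v² = 0.00263169.
t = (5.585 − 2.80)/0.00263169 = 1060 days (vs. the pure-advection estimate x/v = 1840 d).

1060 days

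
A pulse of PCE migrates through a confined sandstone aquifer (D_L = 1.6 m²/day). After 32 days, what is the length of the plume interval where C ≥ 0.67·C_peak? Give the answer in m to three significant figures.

The plume is Gaussian with σ = √(2Dt) = √(2 × 1.6 × 32) = 10.12 m.
C/C_peak = exp(−Δx²/(2σ²)) = 0.67 ⇒ Δx = σ·√(−2 ln 0.67) = 10.12 × 0.8950 = 9.057 m.
Width = 2Δx = 18.1 m.

18.1 m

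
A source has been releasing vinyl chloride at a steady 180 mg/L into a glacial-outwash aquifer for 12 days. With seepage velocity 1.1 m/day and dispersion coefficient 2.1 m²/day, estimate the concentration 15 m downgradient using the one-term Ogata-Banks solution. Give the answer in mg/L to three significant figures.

72.0 mg/L

For a continuous step input, C/C₀ ≈ ½·erfc((x−vt)/(2√(Dt))).
vt = 1.1 × 12 = 13.2 m and 2√(Dt) = 2√(2.1 × 12) = 10.04 m.
Argument (x−vt)/(2√(Dt)) = (15 − 13.2)/10.04 = 0.1793; ½·erfc(0.1793) = 0.3999.
C = 180 × 0.3999 = 72.0 mg/L.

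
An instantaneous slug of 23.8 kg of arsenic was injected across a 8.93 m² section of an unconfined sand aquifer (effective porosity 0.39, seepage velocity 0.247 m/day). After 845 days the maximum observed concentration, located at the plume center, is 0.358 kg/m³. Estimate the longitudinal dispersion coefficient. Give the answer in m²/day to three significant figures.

At the plume center C_max = M/(n_e·A·√(4πDt)), so D = M²/(4πt·(n_e·A·C_max)²).
n_e·A·C_max = 0.39 × 8.93 × 0.358 = 1.247 kg/m.
D = 23.8²/(4π × 845 × 1.247²) = 0.0343 m²/day.

0.0343 m²/day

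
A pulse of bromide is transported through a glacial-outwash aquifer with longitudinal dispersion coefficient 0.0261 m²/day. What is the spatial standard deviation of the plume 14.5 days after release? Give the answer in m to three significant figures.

Dispersive spreading gives a Gaussian with σ² = 2Dt; advection only shifts the center.
σ = √(2 × 0.0261 × 14.5) = 0.870 m.

0.870 m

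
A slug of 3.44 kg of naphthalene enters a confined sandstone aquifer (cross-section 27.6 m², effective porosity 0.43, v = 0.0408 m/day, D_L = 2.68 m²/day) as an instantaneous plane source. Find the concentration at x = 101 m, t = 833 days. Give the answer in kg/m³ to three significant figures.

For an instantaneous plane source, C(x,t) = M/(n_e·A·√(4πDt)) · exp(−(x−vt)²/(4Dt)), with n_e·A the pore (flow) area.
Plume center vt = 0.0408 × 833 = 33.9864 m, so the well at 101 m is 67.0136 m downgradient of the peak.
√(4πDt) = 167.5 m, giving peak height M/(n_e·A·√(4πDt)) = 3.44/(0.43 × 27.6 × 167.5) = 0.001730 kg/m³.
(x−vt)²/(4Dt) = (67.0136)²/(4 × 2.68 × 833) = 0.5029; exp(−0.5029) = 0.6048.
C = 0.001730 × 0.6048 = 0.00105 kg/m³.

0.00105 kg/m³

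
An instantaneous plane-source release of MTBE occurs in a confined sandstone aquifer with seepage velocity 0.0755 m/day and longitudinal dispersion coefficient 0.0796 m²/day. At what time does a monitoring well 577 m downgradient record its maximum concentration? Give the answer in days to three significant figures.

For the 1D instantaneous-source solution, setting ∂C/∂t = 0 at fixed x gives v²t² + 2Dt − x² = 0, so t = (√(D² + v²x²) − D)/v².
√(D² + v²x²) = √(0.0796² + 0.0755² × 577²) = 43.56; v² = 0.00570025.
t = (43.56 − 0.0796)/0.00570025 = 7630 days (vs. the pure-advection estimate x/v = 7640 d).

7630 days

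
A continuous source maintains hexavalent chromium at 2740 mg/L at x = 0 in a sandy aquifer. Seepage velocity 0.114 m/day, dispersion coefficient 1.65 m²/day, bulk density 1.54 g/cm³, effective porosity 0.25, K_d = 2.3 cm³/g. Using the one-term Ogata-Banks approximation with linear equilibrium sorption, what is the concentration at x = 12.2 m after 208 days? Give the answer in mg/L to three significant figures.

Retardation factor R = 1 + ρ_b·K_d/n = 1 + 1.54 × 2.3/0.25 = 15.17.
Sorption retards both mechanisms: v_R = v/R = 0.007515 m/day, D_R = D/R = 0.1088 m²/day.
v_R·t = 0.007515 × 208 = 1.56312 m; 2√(D_R t) = 9.514 m; argument = (12.2 − 1.56312)/9.514 = 1.118.
C = C₀ × ½·erfc(1.118) = 2740 × 0.05693 = 156 mg/L.

156 mg/L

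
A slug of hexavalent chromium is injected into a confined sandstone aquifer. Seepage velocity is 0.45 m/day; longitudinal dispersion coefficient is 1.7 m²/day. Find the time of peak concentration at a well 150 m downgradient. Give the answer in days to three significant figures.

325 days

For the 1D instantaneous-source solution, setting ∂C/∂t = 0 at fixed x gives v²t² + 2Dt − x² = 0, so t = (√(D² + v²x²) − D)/v².
√(D² + v²x²) = √(1.7² + 0.45² × 150²) = 67.52; v² = 0.2025.
t = (67.52 − 1.7)/0.2025 = 325 days (vs. the pure-advection estimate x/v = 333 d).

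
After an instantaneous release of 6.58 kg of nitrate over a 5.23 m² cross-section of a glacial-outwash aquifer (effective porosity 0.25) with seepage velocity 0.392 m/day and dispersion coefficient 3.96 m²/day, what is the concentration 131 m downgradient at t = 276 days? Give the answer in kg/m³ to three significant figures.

0.0381 kg/m³

For an instantaneous plane source, C(x,t) = M/(n_e·A·√(4πDt)) · exp(−(x−vt)²/(4Dt)), with n_e·A the pore (flow) area.
Plume center vt = 0.392 × 276 = 108.192 m, so the well at 131 m is 22.808 m downgradient of the peak.
√(4πDt) = 117.2 m, giving peak height M/(n_e·A·√(4πDt)) = 6.58/(0.25 × 5.23 × 117.2) = 0.04294 kg/m³.
(x−vt)²/(4Dt) = (22.808)²/(4 × 3.96 × 276) = 0.1190; exp(−0.1190) = 0.8878.
C = 0.04294 × 0.8878 = 0.0381 kg/m³.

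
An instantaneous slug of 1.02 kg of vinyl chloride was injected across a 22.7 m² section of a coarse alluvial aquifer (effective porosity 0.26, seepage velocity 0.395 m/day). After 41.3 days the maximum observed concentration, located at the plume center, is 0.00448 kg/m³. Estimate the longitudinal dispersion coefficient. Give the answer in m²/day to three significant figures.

At the plume center C_max = M/(n_e·A·√(4πDt)), so D = M²/(4πt·(n_e·A·C_max)²).
n_e·A·C_max = 0.26 × 22.7 × 0.00448 = 0.02644 kg/m.
D = 1.02²/(4π × 41.3 × 0.02644²) = 2.87 m²/day.

2.87 m²/day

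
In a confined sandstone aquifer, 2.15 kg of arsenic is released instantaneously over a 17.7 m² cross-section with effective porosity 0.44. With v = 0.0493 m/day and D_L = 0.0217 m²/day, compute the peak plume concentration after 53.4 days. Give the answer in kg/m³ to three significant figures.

0.0723 kg/m³

The peak of an instantaneous 1D plume sits at x = vt; there the Gaussian factor is 1 and C_max = M/(n_e·A·√(4πDt)), where n_e·A is the pore area the mass is dissolved in.
√(4πDt) = √(4π × 0.0217 × 53.4) = 3.816 m, so C_max = 2.15/(0.44 × 17.7 × 3.816) = 0.0723 kg/m³.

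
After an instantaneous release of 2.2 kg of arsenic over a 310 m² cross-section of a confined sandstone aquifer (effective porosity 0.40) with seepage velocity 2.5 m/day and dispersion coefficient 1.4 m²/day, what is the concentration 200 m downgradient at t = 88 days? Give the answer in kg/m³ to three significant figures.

0.000200 kg/m³

For an instantaneous plane source, C(x,t) = M/(n_e·A·√(4πDt)) · exp(−(x−vt)²/(4Dt)), with n_e·A the pore (flow) area.
Plume center vt = 2.5 × 88 = 220 m, so the well at 200 m is 20 m upgradient of the peak.
√(4πDt) = 39.35 m, giving peak height M/(n_e·A·√(4πDt)) = 2.2/(0.40 × 310 × 39.35) = 0.0004509 kg/m³.
(x−vt)²/(4Dt) = (-20)²/(4 × 1.4 × 88) = 0.8117; exp(−0.8117) = 0.4441.
C = 0.0004509 × 0.4441 = 0.000200 kg/m³.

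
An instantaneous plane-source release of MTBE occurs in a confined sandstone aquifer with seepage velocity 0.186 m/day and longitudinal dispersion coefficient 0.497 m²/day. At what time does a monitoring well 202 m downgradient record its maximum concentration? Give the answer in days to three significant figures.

For the 1D instantaneous-source solution, setting ∂C/∂t = 0 at fixed x gives v²t² + 2Dt − x² = 0, so t = (√(D² + v²x²) − D)/v².
√(D² + v²x²) = √(0.497² + 0.186² × 202²) = 37.58; v² = 0.034596.
t = (37.58 − 0.497)/0.034596 = 1070 days (vs. the pure-advection estimate x/v = 1090 d).

1070 days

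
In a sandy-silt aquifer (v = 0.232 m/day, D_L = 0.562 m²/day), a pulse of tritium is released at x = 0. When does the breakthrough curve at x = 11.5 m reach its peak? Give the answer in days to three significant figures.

40.2 days

For the 1D instantaneous-source solution, setting ∂C/∂t = 0 at fixed x gives v²t² + 2Dt − x² = 0, so t = (√(D² + v²x²) − D)/v².
√(D² + v²x²) = √(0.562² + 0.232² × 11.5²) = 2.727; v² = 0.053824.
t = (2.727 − 0.562)/0.053824 = 40.2 days (vs. the pure-advection estimate x/v = 49.6 d).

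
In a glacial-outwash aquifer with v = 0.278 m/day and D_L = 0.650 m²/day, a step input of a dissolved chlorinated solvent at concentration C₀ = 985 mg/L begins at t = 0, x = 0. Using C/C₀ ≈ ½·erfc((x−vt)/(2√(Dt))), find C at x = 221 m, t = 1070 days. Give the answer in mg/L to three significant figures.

For a continuous step input, C/C₀ ≈ ½·erfc((x−vt)/(2√(Dt))).
vt = 0.278 × 1070 = 297.46 m and 2√(Dt) = 2√(0.650 × 1070) = 52.74 m.
Argument (x−vt)/(2√(Dt)) = (221 − 297.46)/52.74 = -1.450; ½·erfc(-1.450) = 0.9798.
C = 985 × 0.9798 = 965 mg/L.

965 mg/L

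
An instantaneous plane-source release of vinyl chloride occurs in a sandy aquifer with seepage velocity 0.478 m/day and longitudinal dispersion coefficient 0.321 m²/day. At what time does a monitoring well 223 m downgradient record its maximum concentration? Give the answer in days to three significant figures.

For the 1D instantaneous-source solution, setting ∂C/∂t = 0 at fixed x gives v²t² + 2Dt − x² = 0, so t = (√(D² + v²x²) − D)/v².
√(D² + v²x²) = √(0.321² + 0.478² × 223²) = 106.6; v² = 0.228484.
t = (106.6 − 0.321)/0.228484 = 465 days (vs. the pure-advection estimate x/v = 467 d).

465 days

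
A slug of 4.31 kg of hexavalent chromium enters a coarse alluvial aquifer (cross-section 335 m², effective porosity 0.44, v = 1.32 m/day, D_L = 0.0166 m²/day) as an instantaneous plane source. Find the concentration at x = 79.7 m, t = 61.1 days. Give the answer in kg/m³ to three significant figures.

0.00655 kg/m³

For an instantaneous plane source, C(x,t) = M/(n_e·A·√(4πDt)) · exp(−(x−vt)²/(4Dt)), with n_e·A the pore (flow) area.
Plume center vt = 1.32 × 61.1 = 80.652 m, so the well at 79.7 m is 0.952 m upgradient of the peak.
√(4πDt) = 3.570 m, giving peak height M/(n_e·A·√(4πDt)) = 4.31/(0.44 × 335 × 3.570) = 0.008191 kg/m³.
(x−vt)²/(4Dt) = (-0.952)²/(4 × 0.0166 × 61.1) = 0.2234; exp(−0.2234) = 0.7998.
C = 0.008191 × 0.7998 = 0.00655 kg/m³.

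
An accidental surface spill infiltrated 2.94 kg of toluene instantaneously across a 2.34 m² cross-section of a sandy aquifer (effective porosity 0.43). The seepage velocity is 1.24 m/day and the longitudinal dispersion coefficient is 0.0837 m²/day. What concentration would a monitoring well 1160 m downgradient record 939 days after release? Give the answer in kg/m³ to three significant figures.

For an instantaneous plane source, C(x,t) = M/(n_e·A·√(4πDt)) · exp(−(x−vt)²/(4Dt)), with n_e·A the pore (flow) area.
Plume center vt = 1.24 × 939 = 1164.36 m, so the well at 1160 m is 4.36 m upgradient of the peak.
√(4πDt) = 31.43 m, giving peak height M/(n_e·A·√(4πDt)) = 2.94/(0.43 × 2.34 × 31.43) = 0.09296 kg/m³.
(x−vt)²/(4Dt) = (-4.36)²/(4 × 0.0837 × 939) = 0.06047; exp(−0.06047) = 0.9413.
C = 0.09296 × 0.9413 = 0.0875 kg/m³.

0.0875 kg/m³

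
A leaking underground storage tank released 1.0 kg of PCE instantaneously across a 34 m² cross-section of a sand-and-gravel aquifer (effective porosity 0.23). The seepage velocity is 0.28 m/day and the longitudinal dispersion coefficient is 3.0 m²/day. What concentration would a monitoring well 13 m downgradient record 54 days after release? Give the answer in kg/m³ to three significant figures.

0.00281 kg/m³

For an instantaneous plane source, C(x,t) = M/(n_e·A·√(4πDt)) · exp(−(x−vt)²/(4Dt)), with n_e·A the pore (flow) area.
Plume center vt = 0.28 × 54 = 15.12 m, so the well at 13 m is 2.12 m upgradient of the peak.
√(4πDt) = 45.12 m, giving peak height M/(n_e·A·√(4πDt)) = 1.0/(0.23 × 34 × 45.12) = 0.002834 kg/m³.
(x−vt)²/(4Dt) = (-2.12)²/(4 × 3.0 × 54) = 0.006936; exp(−0.006936) = 0.9931.
C = 0.002834 × 0.9931 = 0.00281 kg/m³.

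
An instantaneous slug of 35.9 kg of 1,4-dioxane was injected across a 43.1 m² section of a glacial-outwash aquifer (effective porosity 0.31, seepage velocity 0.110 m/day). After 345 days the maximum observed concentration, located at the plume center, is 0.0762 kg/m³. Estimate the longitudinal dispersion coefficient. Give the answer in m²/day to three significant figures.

At the plume center C_max = M/(n_e·A·√(4πDt)), so D = M²/(4πt·(n_e·A·C_max)²).
n_e·A·C_max = 0.31 × 43.1 × 0.0762 = 1.018 kg/m.
D = 35.9²/(4π × 345 × 1.018²) = 0.287 m²/day.

0.287 m²/day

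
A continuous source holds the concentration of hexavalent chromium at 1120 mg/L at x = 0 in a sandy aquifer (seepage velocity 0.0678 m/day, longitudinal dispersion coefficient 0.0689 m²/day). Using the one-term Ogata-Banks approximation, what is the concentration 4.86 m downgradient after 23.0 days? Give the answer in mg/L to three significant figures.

For a continuous step input, C/C₀ ≈ ½·erfc((x−vt)/(2√(Dt))).
vt = 0.0678 × 23.0 = 1.5594 m and 2√(Dt) = 2√(0.0689 × 23.0) = 2.518 m.
Argument (x−vt)/(2√(Dt)) = (4.86 − 1.5594)/2.518 = 1.311; ½·erfc(1.311) = 0.03187.
C = 1120 × 0.03187 = 35.7 mg/L.

35.7 mg/L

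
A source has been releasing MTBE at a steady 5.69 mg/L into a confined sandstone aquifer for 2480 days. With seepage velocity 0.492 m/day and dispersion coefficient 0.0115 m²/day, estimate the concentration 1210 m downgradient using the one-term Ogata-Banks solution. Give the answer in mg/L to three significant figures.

5.18 mg/L

For a continuous step input, C/C₀ ≈ ½·erfc((x−vt)/(2√(Dt))).
vt = 0.492 × 2480 = 1220.16 m and 2√(Dt) = 2√(0.0115 × 2480) = 10.68 m.
Argument (x−vt)/(2√(Dt)) = (1210 − 1220.16)/10.68 = -0.9513; ½·erfc(-0.9513) = 0.9107.
C = 5.69 × 0.9107 = 5.18 mg/L.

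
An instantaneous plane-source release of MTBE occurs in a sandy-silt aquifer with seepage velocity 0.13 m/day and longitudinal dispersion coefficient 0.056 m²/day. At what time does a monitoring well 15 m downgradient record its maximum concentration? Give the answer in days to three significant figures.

For the 1D instantaneous-source solution, setting ∂C/∂t = 0 at fixed x gives v²t² + 2Dt − x² = 0, so t = (√(D² + v²x²) − D)/v².
√(D² + v²x²) = √(0.056² + 0.13² × 15²) = 1.951; v² = 0.0169.
t = (1.951 − 0.056)/0.0169 = 112 days (vs. the pure-advection estimate x/v = 115 d).

112 days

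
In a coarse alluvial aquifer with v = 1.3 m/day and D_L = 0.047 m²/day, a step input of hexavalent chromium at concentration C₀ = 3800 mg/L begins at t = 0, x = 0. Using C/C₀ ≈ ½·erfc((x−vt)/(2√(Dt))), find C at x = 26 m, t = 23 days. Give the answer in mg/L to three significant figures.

3780 mg/L

For a continuous step input, C/C₀ ≈ ½·erfc((x−vt)/(2√(Dt))).
vt = 1.3 × 23 = 29.9 m and 2√(Dt) = 2√(0.047 × 23) = 2.079 m.
Argument (x−vt)/(2√(Dt)) = (26 − 29.9)/2.079 = -1.876; ½·erfc(-1.876) = 0.9960.
C = 3800 × 0.9960 = 3780 mg/L.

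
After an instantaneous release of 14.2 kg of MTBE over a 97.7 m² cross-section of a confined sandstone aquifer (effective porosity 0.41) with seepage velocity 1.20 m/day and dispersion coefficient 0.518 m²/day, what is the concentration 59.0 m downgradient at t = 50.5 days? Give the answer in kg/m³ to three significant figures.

For an instantaneous plane source, C(x,t) = M/(n_e·A·√(4πDt)) · exp(−(x−vt)²/(4Dt)), with n_e·A the pore (flow) area.
Plume center vt = 1.20 × 50.5 = 60.6 m, so the well at 59.0 m is 1.6 m upgradient of the peak.
√(4πDt) = 18.13 m, giving peak height M/(n_e·A·√(4πDt)) = 14.2/(0.41 × 97.7 × 18.13) = 0.01955 kg/m³.
(x−vt)²/(4Dt) = (-1.6)²/(4 × 0.518 × 50.5) = 0.02447; exp(−0.02447) = 0.9758.
C = 0.01955 × 0.9758 = 0.0191 kg/m³.

0.0191 kg/m³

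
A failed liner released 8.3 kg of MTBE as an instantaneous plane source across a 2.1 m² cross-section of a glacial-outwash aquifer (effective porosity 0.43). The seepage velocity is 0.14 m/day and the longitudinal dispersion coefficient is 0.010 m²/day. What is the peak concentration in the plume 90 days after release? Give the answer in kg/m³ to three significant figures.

The peak of an instantaneous 1D plume sits at x = vt; there the Gaussian factor is 1 and C_max = M/(n_e·A·√(4πDt)), where n_e·A is the pore area the mass is dissolved in.
√(4πDt) = √(4π × 0.010 × 90) = 3.363 m, so C_max = 8.3/(0.43 × 2.1 × 3.363) = 2.73 kg/m³.

2.73 kg/m³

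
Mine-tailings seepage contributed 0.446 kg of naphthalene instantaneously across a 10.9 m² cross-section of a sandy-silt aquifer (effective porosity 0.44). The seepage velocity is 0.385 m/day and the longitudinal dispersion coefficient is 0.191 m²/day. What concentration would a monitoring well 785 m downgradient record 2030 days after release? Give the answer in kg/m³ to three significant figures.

For an instantaneous plane source, C(x,t) = M/(n_e·A·√(4πDt)) · exp(−(x−vt)²/(4Dt)), with n_e·A the pore (flow) area.
Plume center vt = 0.385 × 2030 = 781.55 m, so the well at 785 m is 3.45 m downgradient of the peak.
√(4πDt) = 69.80 m, giving peak height M/(n_e·A·√(4πDt)) = 0.446/(0.44 × 10.9 × 69.80) = 0.001332 kg/m³.
(x−vt)²/(4Dt) = (3.45)²/(4 × 0.191 × 2030) = 0.007674; exp(−0.007674) = 0.9924.
C = 0.001332 × 0.9924 = 0.00132 kg/m³.

0.00132 kg/m³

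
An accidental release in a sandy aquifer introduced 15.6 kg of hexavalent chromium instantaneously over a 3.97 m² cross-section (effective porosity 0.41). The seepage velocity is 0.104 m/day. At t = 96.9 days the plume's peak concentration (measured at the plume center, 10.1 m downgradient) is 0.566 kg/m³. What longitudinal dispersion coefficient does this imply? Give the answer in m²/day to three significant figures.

At the plume center C_max = M/(n_e·A·√(4πDt)), so D = M²/(4πt·(n_e·A·C_max)²).
n_e·A·C_max = 0.41 × 3.97 × 0.566 = 0.9213 kg/m.
D = 15.6²/(4π × 96.9 × 0.9213²) = 0.235 m²/day.

0.235 m²/day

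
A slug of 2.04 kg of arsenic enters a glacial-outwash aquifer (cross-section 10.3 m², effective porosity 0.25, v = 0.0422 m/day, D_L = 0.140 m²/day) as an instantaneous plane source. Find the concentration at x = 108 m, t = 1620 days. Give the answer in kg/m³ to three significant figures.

0.00263 kg/m³

For an instantaneous plane source, C(x,t) = M/(n_e·A·√(4πDt)) · exp(−(x−vt)²/(4Dt)), with n_e·A the pore (flow) area.
Plume center vt = 0.0422 × 1620 = 68.364 m, so the well at 108 m is 39.636 m downgradient of the peak.
√(4πDt) = 53.39 m, giving peak height M/(n_e·A·√(4πDt)) = 2.04/(0.25 × 10.3 × 53.39) = 0.01484 kg/m³.
(x−vt)²/(4Dt) = (39.636)²/(4 × 0.140 × 1620) = 1.732; exp(−1.732) = 0.1769.
C = 0.01484 × 0.1769 = 0.00263 kg/m³.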